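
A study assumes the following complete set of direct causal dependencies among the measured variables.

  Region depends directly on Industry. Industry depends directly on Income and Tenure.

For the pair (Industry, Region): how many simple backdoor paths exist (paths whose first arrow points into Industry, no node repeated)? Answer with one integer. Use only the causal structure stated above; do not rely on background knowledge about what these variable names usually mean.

A backdoor path from Industry to Region is any simple undirected path whose first edge points into Industry (i.e. leaves Industry via a parent).
Parents of Industry: {Income, Tenure}.
No simple path from any parent of Industry reaches Region without revisiting Industry, so there are no backdoor paths.

0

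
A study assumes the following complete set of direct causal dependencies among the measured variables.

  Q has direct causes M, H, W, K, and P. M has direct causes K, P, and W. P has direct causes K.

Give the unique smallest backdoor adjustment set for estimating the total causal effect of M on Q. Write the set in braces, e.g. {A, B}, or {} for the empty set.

Variables eligible for adjustment (non-descendants of M, excluding M and Q): {H, K, P, W}.
Backdoor paths from M to Q:
  P1: M <- K -> P -> Q
  P2: M <- K -> Q
  P3: M <- P <- K -> Q
  P4: M <- P -> Q
  P5: M <- W -> Q
The empty set is not sufficient: P1 (M <- K -> P -> Q) has no collider blocking it and no conditioned non-collider, so it is open.
Try {K, P, W}:
  P1: blocked at fork node K ∈ conditioning set.
  P2: blocked at fork node K ∈ conditioning set.
  P3: blocked at chain node P ∈ conditioning set.
  P4: blocked at fork node P ∈ conditioning set.
  P5: blocked at fork node W ∈ conditioning set.
{K, P, W} contains no descendant of M and blocks every backdoor path.
Every element of {K, P, W} is needed (dropping K leaves P2 open; dropping P leaves P4 open; dropping W leaves P5 open), so no proper subset is valid.
Among all size-3 subsets of the eligible variables, only {K, P, W} blocks every backdoor path, so it is the unique smallest valid adjustment set.

{K, P, W}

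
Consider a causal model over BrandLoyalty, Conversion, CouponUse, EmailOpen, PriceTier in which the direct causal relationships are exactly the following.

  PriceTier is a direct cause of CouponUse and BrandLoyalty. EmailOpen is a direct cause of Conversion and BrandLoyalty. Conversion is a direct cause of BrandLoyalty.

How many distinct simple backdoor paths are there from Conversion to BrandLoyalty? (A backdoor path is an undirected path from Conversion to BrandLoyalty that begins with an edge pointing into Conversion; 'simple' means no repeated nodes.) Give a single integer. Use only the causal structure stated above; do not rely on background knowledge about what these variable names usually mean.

1

A backdoor path from Conversion to BrandLoyalty is any simple undirected path whose first edge points into Conversion (i.e. leaves Conversion via a parent).
Parents of Conversion: {EmailOpen}.
Enumerating:
  P1: Conversion <- EmailOpen -> BrandLoyalty
That exhausts the simple backdoor paths. Count: 1.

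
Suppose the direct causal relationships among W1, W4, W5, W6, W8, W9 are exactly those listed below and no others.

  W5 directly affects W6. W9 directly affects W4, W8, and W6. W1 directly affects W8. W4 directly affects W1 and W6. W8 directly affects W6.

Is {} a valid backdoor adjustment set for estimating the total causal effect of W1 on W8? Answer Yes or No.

Backdoor paths from W1 to W8 (paths whose first edge points into W1):
  P1: W1 <- W4 <- W9 -> W8
  P2: W1 <- W4 <- W9 -> W6 <- W8
  P3: W1 <- W4 -> W6 <- W9 -> W8
  P4: W1 <- W4 -> W6 <- W8
Condition 1 (no descendant of W1 in the set): holds — descendants of W1 are {W6, W8}; none are in {}.
Condition 2 (every backdoor path blocked by {}):
  P1: open — no interior node is in the conditioning set.
  P2: blocked at collider W6 (neither it nor any descendant is in the conditioning set).
  P3: blocked at collider W6 (neither it nor any descendant is in the conditioning set).
  P4: blocked at collider W6 (neither it nor any descendant is in the conditioning set).
{} does not satisfy the backdoor criterion.

No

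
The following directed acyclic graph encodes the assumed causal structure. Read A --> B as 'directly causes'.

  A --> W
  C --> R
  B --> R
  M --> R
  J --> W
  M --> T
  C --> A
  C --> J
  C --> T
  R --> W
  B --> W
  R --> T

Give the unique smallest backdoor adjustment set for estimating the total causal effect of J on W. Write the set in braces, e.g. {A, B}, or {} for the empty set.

Variables eligible for adjustment (non-descendants of J, excluding J and W): {A, B, C, M, R, T}.
Backdoor paths from J to W:
  P1: J <- C -> A -> W
  P2: J <- C -> R <- B -> W
  P3: J <- C -> R -> W
  P4: J <- C -> T <- M -> R <- B -> W
  P5: J <- C -> T <- M -> R -> W
  P6: J <- C -> T <- R <- B -> W
  P7: J <- C -> T <- R -> W
The empty set is not sufficient: P1 (J <- C -> A -> W) has no collider blocking it and no conditioned non-collider, so it is open.
Try {C}:
  P1: blocked at fork node C ∈ conditioning set.
  P2: blocked at fork node C ∈ conditioning set.
  P3: blocked at fork node C ∈ conditioning set.
  P4: blocked at fork node C ∈ conditioning set.
  P5: blocked at fork node C ∈ conditioning set.
  P6: blocked at fork node C ∈ conditioning set.
  P7: blocked at fork node C ∈ conditioning set.
{C} contains no descendant of J and blocks every backdoor path.
No other singleton works — e.g. {A} leaves P3 open — so {C} is the unique smallest valid adjustment set.

{C}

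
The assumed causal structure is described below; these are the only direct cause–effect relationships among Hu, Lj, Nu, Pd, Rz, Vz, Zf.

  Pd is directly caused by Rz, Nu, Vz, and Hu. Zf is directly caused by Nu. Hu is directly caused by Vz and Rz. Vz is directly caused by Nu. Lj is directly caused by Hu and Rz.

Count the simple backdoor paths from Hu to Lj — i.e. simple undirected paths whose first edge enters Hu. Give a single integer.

A backdoor path from Hu to Lj is any simple undirected path whose first edge points into Hu (i.e. leaves Hu via a parent).
Parents of Hu: {Rz, Vz}.
Enumerating:
  P1: Hu <- Rz -> Lj
  P2: Hu <- Vz <- Nu -> Pd <- Rz -> Lj
  P3: Hu <- Vz -> Pd <- Rz -> Lj
That exhausts the simple backdoor paths. Count: 3.

3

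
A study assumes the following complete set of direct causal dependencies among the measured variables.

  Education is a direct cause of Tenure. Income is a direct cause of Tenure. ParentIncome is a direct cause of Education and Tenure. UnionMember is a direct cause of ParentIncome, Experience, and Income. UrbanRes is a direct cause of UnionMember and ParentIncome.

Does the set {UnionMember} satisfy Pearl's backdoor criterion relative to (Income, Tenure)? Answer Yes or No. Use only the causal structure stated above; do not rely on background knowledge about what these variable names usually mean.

Yes

Backdoor paths from Income to Tenure (paths whose first edge points into Income):
  P1: Income <- UnionMember <- UrbanRes -> ParentIncome -> Education -> Tenure
  P2: Income <- UnionMember <- UrbanRes -> ParentIncome -> Tenure
  P3: Income <- UnionMember -> ParentIncome -> Education -> Tenure
  P4: Income <- UnionMember -> ParentIncome -> Tenure
Condition 1 (no descendant of Income in the set): holds — descendants of Income are {Tenure}; none are in {UnionMember}.
Condition 2 (every backdoor path blocked by {UnionMember}):
  P1: blocked at chain node UnionMember ∈ conditioning set.
  P2: blocked at chain node UnionMember ∈ conditioning set.
  P3: blocked at fork node UnionMember ∈ conditioning set.
  P4: blocked at fork node UnionMember ∈ conditioning set.
{UnionMember} satisfies the backdoor criterion.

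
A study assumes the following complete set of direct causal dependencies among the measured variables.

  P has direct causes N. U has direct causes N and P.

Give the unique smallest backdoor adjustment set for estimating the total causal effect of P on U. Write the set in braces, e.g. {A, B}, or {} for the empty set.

{N}

Variables eligible for adjustment (non-descendants of P, excluding P and U): {N}.
Backdoor paths from P to U:
  P1: P <- N -> U
The empty set is not sufficient: P1 (P <- N -> U) has no collider blocking it and no conditioned non-collider, so it is open.
Try {N}:
  P1: blocked at fork node N ∈ conditioning set.
{N} contains no descendant of P and blocks every backdoor path.
{N} is the unique smallest valid adjustment set.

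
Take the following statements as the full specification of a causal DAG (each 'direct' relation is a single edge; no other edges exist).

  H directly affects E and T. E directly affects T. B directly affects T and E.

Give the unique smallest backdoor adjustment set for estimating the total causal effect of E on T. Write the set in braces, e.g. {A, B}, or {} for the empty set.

Variables eligible for adjustment (non-descendants of E, excluding E and T): {B, H}.
Backdoor paths from E to T:
  P1: E <- B -> T
  P2: E <- H -> T
The empty set is not sufficient: P1 (E <- B -> T) has no collider blocking it and no conditioned non-collider, so it is open.
Try {B, H}:
  P1: blocked at fork node B ∈ conditioning set.
  P2: blocked at fork node H ∈ conditioning set.
{B, H} contains no descendant of E and blocks every backdoor path.
Every element of {B, H} is needed (dropping B leaves P1 open; dropping H leaves P2 open), so no proper subset is valid.
Among all size-2 subsets of the eligible variables, only {B, H} blocks every backdoor path, so it is the unique smallest valid adjustment set.

{B, H}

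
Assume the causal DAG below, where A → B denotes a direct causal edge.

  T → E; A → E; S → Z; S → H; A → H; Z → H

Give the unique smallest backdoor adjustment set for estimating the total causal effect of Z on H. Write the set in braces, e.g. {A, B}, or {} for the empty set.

{S}

Variables eligible for adjustment (non-descendants of Z, excluding Z and H): {A, E, S, T}.
Backdoor paths from Z to H:
  P1: Z <- S -> H
The empty set is not sufficient: P1 (Z <- S -> H) has no collider blocking it and no conditioned non-collider, so it is open.
Try {S}:
  P1: blocked at fork node S ∈ conditioning set.
{S} contains no descendant of Z and blocks every backdoor path.
No other singleton works — e.g. {T} leaves P1 open — so {S} is the unique smallest valid adjustment set.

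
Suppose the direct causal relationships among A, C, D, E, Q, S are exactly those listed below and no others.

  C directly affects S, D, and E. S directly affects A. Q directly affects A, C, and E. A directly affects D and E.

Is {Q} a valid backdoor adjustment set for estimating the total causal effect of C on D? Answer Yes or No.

Yes

Backdoor paths from C to D (paths whose first edge points into C):
  P1: C <- Q -> A -> D
  P2: C <- Q -> E <- A -> D
Condition 1 (no descendant of C in the set): holds — descendants of C are {A, D, E, S}; none are in {Q}.
Condition 2 (every backdoor path blocked by {Q}):
  P1: blocked at fork node Q ∈ conditioning set.
  P2: blocked at fork node Q ∈ conditioning set.
{Q} satisfies the backdoor criterion.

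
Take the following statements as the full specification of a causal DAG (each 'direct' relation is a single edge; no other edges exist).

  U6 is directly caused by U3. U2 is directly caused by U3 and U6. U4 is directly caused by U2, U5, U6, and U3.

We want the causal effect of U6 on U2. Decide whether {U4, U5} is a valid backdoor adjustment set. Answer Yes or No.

Backdoor paths from U6 to U2 (paths whose first edge points into U6):
  P1: U6 <- U3 -> U2
  P2: U6 <- U3 -> U4 <- U2
Condition 1 (no descendant of U6 in the set): FAILS — U4 is a descendant of U6.
Condition 2 (every backdoor path blocked by {U4, U5}):
  P1: open — no interior node is in the conditioning set.
  P2: open — collider(s) U4 are conditioned on (or have a conditioned descendant) and no non-collider on the path is in the set.
{U4, U5} does not satisfy the backdoor criterion.

No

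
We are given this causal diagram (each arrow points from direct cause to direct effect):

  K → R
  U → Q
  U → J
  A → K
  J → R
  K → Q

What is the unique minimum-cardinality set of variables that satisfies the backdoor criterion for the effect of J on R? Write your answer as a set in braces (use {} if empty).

{}

Variables eligible for adjustment (non-descendants of J, excluding J and R): {A, K, Q, U}.
Backdoor paths from J to R:
  P1: J <- U -> Q <- K -> R
Each backdoor path contains an unconditioned collider, so every path is already blocked with the empty conditioning set:
  P1: blocked at collider Q (neither it nor any descendant is in the conditioning set).
The empty set is therefore the unique smallest valid set.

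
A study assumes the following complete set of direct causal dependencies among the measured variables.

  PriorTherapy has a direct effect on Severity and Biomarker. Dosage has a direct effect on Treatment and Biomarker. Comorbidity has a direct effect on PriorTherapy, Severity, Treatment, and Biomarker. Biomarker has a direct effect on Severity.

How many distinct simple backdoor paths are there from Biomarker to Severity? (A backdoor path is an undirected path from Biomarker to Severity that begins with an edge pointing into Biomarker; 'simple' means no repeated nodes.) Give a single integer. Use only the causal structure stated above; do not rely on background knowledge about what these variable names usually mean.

A backdoor path from Biomarker to Severity is any simple undirected path whose first edge points into Biomarker (i.e. leaves Biomarker via a parent).
Parents of Biomarker: {Comorbidity, Dosage, PriorTherapy}.
Enumerating:
  P1: Biomarker <- Comorbidity -> PriorTherapy -> Severity
  P2: Biomarker <- Comorbidity -> Severity
  P3: Biomarker <- Dosage -> Treatment <- Comorbidity -> PriorTherapy -> Severity
  P4: Biomarker <- Dosage -> Treatment <- Comorbidity -> Severity
  P5: Biomarker <- PriorTherapy <- Comorbidity -> Severity
  P6: Biomarker <- PriorTherapy -> Severity
That exhausts the simple backdoor paths. Count: 6.

6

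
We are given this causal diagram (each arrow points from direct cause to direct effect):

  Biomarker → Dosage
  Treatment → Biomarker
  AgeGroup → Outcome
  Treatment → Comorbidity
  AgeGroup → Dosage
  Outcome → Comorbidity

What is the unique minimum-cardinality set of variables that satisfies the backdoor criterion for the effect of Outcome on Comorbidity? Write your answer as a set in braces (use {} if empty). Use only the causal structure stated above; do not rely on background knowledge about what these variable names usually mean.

{}

Variables eligible for adjustment (non-descendants of Outcome, excluding Outcome and Comorbidity): {AgeGroup, Biomarker, Dosage, Treatment}.
Backdoor paths from Outcome to Comorbidity:
  P1: Outcome <- AgeGroup -> Dosage <- Biomarker <- Treatment -> Comorbidity
Each backdoor path contains an unconditioned collider, so every path is already blocked with the empty conditioning set:
  P1: blocked at collider Dosage (neither it nor any descendant is in the conditioning set).
The empty set is therefore the unique smallest valid set.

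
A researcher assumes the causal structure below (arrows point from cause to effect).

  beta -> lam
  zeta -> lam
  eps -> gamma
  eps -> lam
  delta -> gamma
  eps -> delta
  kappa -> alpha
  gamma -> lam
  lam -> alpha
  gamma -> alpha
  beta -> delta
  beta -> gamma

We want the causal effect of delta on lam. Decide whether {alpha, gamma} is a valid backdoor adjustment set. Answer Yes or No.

No

Backdoor paths from delta to lam (paths whose first edge points into delta):
  P1: delta <- eps -> gamma <- beta -> lam
  P2: delta <- eps -> gamma -> lam
  P3: delta <- eps -> gamma -> alpha <- lam
  P4: delta <- eps -> lam
  P5: delta <- beta -> gamma <- eps -> lam
  P6: delta <- beta -> gamma -> lam
  P7: delta <- beta -> gamma -> alpha <- lam
  P8: delta <- beta -> lam
Condition 1 (no descendant of delta in the set): FAILS — alpha and gamma are descendants of delta.
Condition 2 (every backdoor path blocked by {alpha, gamma}):
  P1: open — collider(s) gamma are conditioned on (or have a conditioned descendant) and no non-collider on the path is in the set.
  P2: blocked at chain node gamma ∈ conditioning set.
  P3: blocked at chain node gamma ∈ conditioning set.
  P4: open — no interior node is in the conditioning set.
  P5: open — collider(s) gamma are conditioned on (or have a conditioned descendant) and no non-collider on the path is in the set.
  P6: blocked at chain node gamma ∈ conditioning set.
  P7: blocked at chain node gamma ∈ conditioning set.
  P8: open — no interior node is in the conditioning set.
{alpha, gamma} does not satisfy the backdoor criterion.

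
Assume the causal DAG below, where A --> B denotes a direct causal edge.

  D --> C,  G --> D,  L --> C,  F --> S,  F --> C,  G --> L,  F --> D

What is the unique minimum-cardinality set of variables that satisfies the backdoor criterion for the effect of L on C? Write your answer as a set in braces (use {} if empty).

Variables eligible for adjustment (non-descendants of L, excluding L and C): {D, F, G, S}.
Backdoor paths from L to C:
  P1: L <- G -> D <- F -> C
  P2: L <- G -> D -> C
The empty set is not sufficient: P2 (L <- G -> D -> C) has no collider blocking it and no conditioned non-collider, so it is open.
Try {G}:
  P1: blocked at fork node G ∈ conditioning set.
  P2: blocked at fork node G ∈ conditioning set.
{G} contains no descendant of L and blocks every backdoor path.
No other singleton works — e.g. {F} leaves P2 open — so {G} is the unique smallest valid adjustment set.

{G}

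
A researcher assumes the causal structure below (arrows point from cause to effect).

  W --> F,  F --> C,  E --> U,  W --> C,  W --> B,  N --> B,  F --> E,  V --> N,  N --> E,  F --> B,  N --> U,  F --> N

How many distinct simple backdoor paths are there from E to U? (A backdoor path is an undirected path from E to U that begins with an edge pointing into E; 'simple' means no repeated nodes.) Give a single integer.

A backdoor path from E to U is any simple undirected path whose first edge points into E (i.e. leaves E via a parent).
Parents of E: {F, N}.
Enumerating:
  P1: E <- F <- W -> B <- N -> U
  P2: E <- F -> C <- W -> B <- N -> U
  P3: E <- F -> N -> U
  P4: E <- F -> B <- N -> U
  P5: E <- N -> U
That exhausts the simple backdoor paths. Count: 5.

5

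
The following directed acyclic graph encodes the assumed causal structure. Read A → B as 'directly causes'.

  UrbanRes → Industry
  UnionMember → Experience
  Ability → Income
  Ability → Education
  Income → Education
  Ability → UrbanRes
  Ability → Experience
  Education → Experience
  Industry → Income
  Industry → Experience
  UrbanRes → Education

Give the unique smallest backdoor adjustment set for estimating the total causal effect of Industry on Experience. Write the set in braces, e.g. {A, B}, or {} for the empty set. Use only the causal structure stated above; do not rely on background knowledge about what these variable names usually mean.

{UrbanRes}

Variables eligible for adjustment (non-descendants of Industry, excluding Industry and Experience): {Ability, UnionMember, UrbanRes}.
Backdoor paths from Industry to Experience:
  P1: Industry <- UrbanRes <- Ability -> Income -> Education -> Experience
  P2: Industry <- UrbanRes <- Ability -> Education -> Experience
  P3: Industry <- UrbanRes <- Ability -> Experience
  P4: Industry <- UrbanRes -> Education <- Ability -> Experience
  P5: Industry <- UrbanRes -> Education <- Income <- Ability -> Experience
  P6: Industry <- UrbanRes -> Education -> Experience
The empty set is not sufficient: P1 (Industry <- UrbanRes <- Ability -> Income -> Education -> Experience) has no collider blocking it and no conditioned non-collider, so it is open.
Try {UrbanRes}:
  P1: blocked at chain node UrbanRes ∈ conditioning set.
  P2: blocked at chain node UrbanRes ∈ conditioning set.
  P3: blocked at chain node UrbanRes ∈ conditioning set.
  P4: blocked at fork node UrbanRes ∈ conditioning set.
  P5: blocked at fork node UrbanRes ∈ conditioning set.
  P6: blocked at fork node UrbanRes ∈ conditioning set.
{UrbanRes} contains no descendant of Industry and blocks every backdoor path.
No other singleton works — e.g. {Ability} leaves P6 open — so {UrbanRes} is the unique smallest valid adjustment set.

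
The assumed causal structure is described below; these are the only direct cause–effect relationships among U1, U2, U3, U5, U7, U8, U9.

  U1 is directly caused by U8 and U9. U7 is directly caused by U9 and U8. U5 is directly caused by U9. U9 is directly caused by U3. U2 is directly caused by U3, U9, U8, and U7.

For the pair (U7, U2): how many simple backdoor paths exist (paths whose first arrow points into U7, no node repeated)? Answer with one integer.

A backdoor path from U7 to U2 is any simple undirected path whose first edge points into U7 (i.e. leaves U7 via a parent).
Parents of U7: {U8, U9}.
Enumerating:
  P1: U7 <- U8 -> U1 <- U9 <- U3 -> U2
  P2: U7 <- U8 -> U1 <- U9 -> U2
  P3: U7 <- U8 -> U2
  P4: U7 <- U9 <- U3 -> U2
  P5: U7 <- U9 -> U1 <- U8 -> U2
  P6: U7 <- U9 -> U2
That exhausts the simple backdoor paths. Count: 6.

6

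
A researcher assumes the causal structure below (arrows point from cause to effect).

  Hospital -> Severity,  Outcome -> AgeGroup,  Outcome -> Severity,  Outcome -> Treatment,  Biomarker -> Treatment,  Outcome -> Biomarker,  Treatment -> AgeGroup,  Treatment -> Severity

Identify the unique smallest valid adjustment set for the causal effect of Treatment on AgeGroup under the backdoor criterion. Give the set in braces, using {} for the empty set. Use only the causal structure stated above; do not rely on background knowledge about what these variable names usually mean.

Variables eligible for adjustment (non-descendants of Treatment, excluding Treatment and AgeGroup): {Biomarker, Hospital, Outcome}.
Backdoor paths from Treatment to AgeGroup:
  P1: Treatment <- Outcome -> AgeGroup
  P2: Treatment <- Biomarker <- Outcome -> AgeGroup
The empty set is not sufficient: P1 (Treatment <- Outcome -> AgeGroup) has no collider blocking it and no conditioned non-collider, so it is open.
Try {Outcome}:
  P1: blocked at fork node Outcome ∈ conditioning set.
  P2: blocked at fork node Outcome ∈ conditioning set.
{Outcome} contains no descendant of Treatment and blocks every backdoor path.
No other singleton works — e.g. {Hospital} leaves P1 open — so {Outcome} is the unique smallest valid adjustment set.

{Outcome}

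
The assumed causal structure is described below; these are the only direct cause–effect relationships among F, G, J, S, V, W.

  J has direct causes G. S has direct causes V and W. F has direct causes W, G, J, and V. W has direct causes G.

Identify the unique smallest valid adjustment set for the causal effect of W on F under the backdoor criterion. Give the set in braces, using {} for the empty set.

Variables eligible for adjustment (non-descendants of W, excluding W and F): {G, J, V}.
Backdoor paths from W to F:
  P1: W <- G -> J -> F
  P2: W <- G -> F
The empty set is not sufficient: P1 (W <- G -> J -> F) has no collider blocking it and no conditioned non-collider, so it is open.
Try {G}:
  P1: blocked at fork node G ∈ conditioning set.
  P2: blocked at fork node G ∈ conditioning set.
{G} contains no descendant of W and blocks every backdoor path.
No other singleton works — e.g. {V} leaves P1 open — so {G} is the unique smallest valid adjustment set.

{G}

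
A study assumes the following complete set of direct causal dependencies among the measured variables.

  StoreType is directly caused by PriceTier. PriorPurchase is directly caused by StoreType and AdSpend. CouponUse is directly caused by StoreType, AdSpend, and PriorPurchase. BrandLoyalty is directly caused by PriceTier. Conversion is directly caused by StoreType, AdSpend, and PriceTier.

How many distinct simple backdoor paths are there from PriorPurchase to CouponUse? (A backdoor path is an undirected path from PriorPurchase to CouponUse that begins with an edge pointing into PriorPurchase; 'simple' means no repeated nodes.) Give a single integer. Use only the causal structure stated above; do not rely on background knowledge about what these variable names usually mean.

A backdoor path from PriorPurchase to CouponUse is any simple undirected path whose first edge points into PriorPurchase (i.e. leaves PriorPurchase via a parent).
Parents of PriorPurchase: {AdSpend, StoreType}.
Enumerating:
  P1: PriorPurchase <- AdSpend -> Conversion <- PriceTier -> StoreType -> CouponUse
  P2: PriorPurchase <- AdSpend -> Conversion <- StoreType -> CouponUse
  P3: PriorPurchase <- AdSpend -> CouponUse
  P4: PriorPurchase <- StoreType <- PriceTier -> Conversion <- AdSpend -> CouponUse
  P5: PriorPurchase <- StoreType -> Conversion <- AdSpend -> CouponUse
  P6: PriorPurchase <- StoreType -> CouponUse
That exhausts the simple backdoor paths. Count: 6.

6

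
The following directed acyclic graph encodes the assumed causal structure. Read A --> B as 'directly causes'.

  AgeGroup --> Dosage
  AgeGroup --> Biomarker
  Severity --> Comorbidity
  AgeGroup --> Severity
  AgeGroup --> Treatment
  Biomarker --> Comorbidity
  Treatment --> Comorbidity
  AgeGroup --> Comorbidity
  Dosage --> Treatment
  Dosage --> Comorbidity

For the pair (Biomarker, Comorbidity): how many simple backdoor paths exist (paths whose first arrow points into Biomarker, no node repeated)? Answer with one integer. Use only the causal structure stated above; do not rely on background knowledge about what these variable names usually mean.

A backdoor path from Biomarker to Comorbidity is any simple undirected path whose first edge points into Biomarker (i.e. leaves Biomarker via a parent).
Parents of Biomarker: {AgeGroup}.
Enumerating:
  P1: Biomarker <- AgeGroup -> Dosage -> Treatment -> Comorbidity
  P2: Biomarker <- AgeGroup -> Dosage -> Comorbidity
  P3: Biomarker <- AgeGroup -> Severity -> Comorbidity
  P4: Biomarker <- AgeGroup -> Treatment <- Dosage -> Comorbidity
  P5: Biomarker <- AgeGroup -> Treatment -> Comorbidity
  P6: Biomarker <- AgeGroup -> Comorbidity
That exhausts the simple backdoor paths. Count: 6.

6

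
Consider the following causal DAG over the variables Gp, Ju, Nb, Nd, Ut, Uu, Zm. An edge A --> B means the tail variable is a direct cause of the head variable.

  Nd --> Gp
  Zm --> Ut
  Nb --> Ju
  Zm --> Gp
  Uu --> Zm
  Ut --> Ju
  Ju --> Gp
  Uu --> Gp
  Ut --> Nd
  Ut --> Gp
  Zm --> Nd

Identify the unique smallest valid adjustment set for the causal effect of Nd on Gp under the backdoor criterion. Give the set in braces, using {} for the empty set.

{Ut, Zm}

Variables eligible for adjustment (non-descendants of Nd, excluding Nd and Gp): {Ju, Nb, Ut, Uu, Zm}.
Backdoor paths from Nd to Gp:
  P1: Nd <- Zm <- Uu -> Gp
  P2: Nd <- Zm -> Ut -> Ju -> Gp
  P3: Nd <- Zm -> Ut -> Gp
  P4: Nd <- Zm -> Gp
  P5: Nd <- Ut <- Zm <- Uu -> Gp
  P6: Nd <- Ut <- Zm -> Gp
  P7: Nd <- Ut -> Ju -> Gp
  P8: Nd <- Ut -> Gp
The empty set is not sufficient: P1 (Nd <- Zm <- Uu -> Gp) has no collider blocking it and no conditioned non-collider, so it is open.
Try {Ut, Zm}:
  P1: blocked at chain node Zm ∈ conditioning set.
  P2: blocked at fork node Zm ∈ conditioning set.
  P3: blocked at fork node Zm ∈ conditioning set.
  P4: blocked at fork node Zm ∈ conditioning set.
  P5: blocked at chain node Ut ∈ conditioning set.
  P6: blocked at chain node Ut ∈ conditioning set.
  P7: blocked at fork node Ut ∈ conditioning set.
  P8: blocked at fork node Ut ∈ conditioning set.
{Ut, Zm} contains no descendant of Nd and blocks every backdoor path.
Every element of {Ut, Zm} is needed (dropping Ut leaves P7 open; dropping Zm leaves P1 open), so no proper subset is valid.
Among all size-2 subsets of the eligible variables, only {Ut, Zm} blocks every backdoor path, so it is the unique smallest valid adjustment set.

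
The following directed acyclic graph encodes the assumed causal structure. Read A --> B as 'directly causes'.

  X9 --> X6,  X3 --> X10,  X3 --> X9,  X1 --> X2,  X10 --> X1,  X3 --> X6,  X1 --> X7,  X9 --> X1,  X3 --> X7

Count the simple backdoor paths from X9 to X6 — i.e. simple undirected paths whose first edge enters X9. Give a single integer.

1

A backdoor path from X9 to X6 is any simple undirected path whose first edge points into X9 (i.e. leaves X9 via a parent).
Parents of X9: {X3}.
Enumerating:
  P1: X9 <- X3 -> X6
That exhausts the simple backdoor paths. Count: 1.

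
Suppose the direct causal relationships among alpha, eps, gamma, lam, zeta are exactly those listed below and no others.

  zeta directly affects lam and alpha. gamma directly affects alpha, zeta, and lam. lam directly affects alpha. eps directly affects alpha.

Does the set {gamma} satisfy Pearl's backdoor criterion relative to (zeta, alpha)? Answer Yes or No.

Yes

Backdoor paths from zeta to alpha (paths whose first edge points into zeta):
  P1: zeta <- gamma -> lam -> alpha
  P2: zeta <- gamma -> alpha
Condition 1 (no descendant of zeta in the set): holds — descendants of zeta are {alpha, lam}; none are in {gamma}.
Condition 2 (every backdoor path blocked by {gamma}):
  P1: blocked at fork node gamma ∈ conditioning set.
  P2: blocked at fork node gamma ∈ conditioning set.
{gamma} satisfies the backdoor criterion.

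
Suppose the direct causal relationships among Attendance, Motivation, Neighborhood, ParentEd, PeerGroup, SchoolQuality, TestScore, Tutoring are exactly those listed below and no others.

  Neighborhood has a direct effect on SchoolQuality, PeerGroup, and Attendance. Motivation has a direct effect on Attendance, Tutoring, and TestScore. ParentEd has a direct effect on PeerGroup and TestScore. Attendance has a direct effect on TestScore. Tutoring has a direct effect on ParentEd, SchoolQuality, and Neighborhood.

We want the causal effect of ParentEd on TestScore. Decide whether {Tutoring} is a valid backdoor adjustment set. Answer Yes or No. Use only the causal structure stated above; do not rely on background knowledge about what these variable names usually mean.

Yes

Backdoor paths from ParentEd to TestScore (paths whose first edge points into ParentEd):
  P1: ParentEd <- Tutoring <- Motivation -> Attendance -> TestScore
  P2: ParentEd <- Tutoring <- Motivation -> TestScore
  P3: ParentEd <- Tutoring -> Neighborhood -> Attendance <- Motivation -> TestScore
  P4: ParentEd <- Tutoring -> Neighborhood -> Attendance -> TestScore
  P5: ParentEd <- Tutoring -> SchoolQuality <- Neighborhood -> Attendance <- Motivation -> TestScore
  P6: ParentEd <- Tutoring -> SchoolQuality <- Neighborhood -> Attendance -> TestScore
Condition 1 (no descendant of ParentEd in the set): holds — descendants of ParentEd are {PeerGroup, TestScore}; none are in {Tutoring}.
Condition 2 (every backdoor path blocked by {Tutoring}):
  P1: blocked at chain node Tutoring ∈ conditioning set.
  P2: blocked at chain node Tutoring ∈ conditioning set.
  P3: blocked at fork node Tutoring ∈ conditioning set.
  P4: blocked at fork node Tutoring ∈ conditioning set.
  P5: blocked at fork node Tutoring ∈ conditioning set.
  P6: blocked at fork node Tutoring ∈ conditioning set.
{Tutoring} satisfies the backdoor criterion.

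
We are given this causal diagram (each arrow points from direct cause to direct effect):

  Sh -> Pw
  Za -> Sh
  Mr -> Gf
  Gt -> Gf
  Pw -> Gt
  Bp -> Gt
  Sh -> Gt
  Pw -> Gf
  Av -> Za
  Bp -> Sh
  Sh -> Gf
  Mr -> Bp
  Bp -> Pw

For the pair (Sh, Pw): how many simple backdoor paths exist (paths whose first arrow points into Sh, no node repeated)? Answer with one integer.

A backdoor path from Sh to Pw is any simple undirected path whose first edge points into Sh (i.e. leaves Sh via a parent).
Parents of Sh: {Bp, Za}.
Enumerating:
  P1: Sh <- Bp <- Mr -> Gf <- Pw
  P2: Sh <- Bp <- Mr -> Gf <- Gt <- Pw
  P3: Sh <- Bp -> Pw
  P4: Sh <- Bp -> Gt <- Pw
  P5: Sh <- Bp -> Gt -> Gf <- Pw
That exhausts the simple backdoor paths. Count: 5.

5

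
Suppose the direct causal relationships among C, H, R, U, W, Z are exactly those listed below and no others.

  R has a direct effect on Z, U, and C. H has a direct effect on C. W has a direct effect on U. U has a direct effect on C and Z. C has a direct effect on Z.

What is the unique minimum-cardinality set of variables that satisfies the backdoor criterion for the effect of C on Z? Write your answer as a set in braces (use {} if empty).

Variables eligible for adjustment (non-descendants of C, excluding C and Z): {H, R, U, W}.
Backdoor paths from C to Z:
  P1: C <- R -> U -> Z
  P2: C <- R -> Z
  P3: C <- U <- R -> Z
  P4: C <- U -> Z
The empty set is not sufficient: P1 (C <- R -> U -> Z) has no collider blocking it and no conditioned non-collider, so it is open.
Try {R, U}:
  P1: blocked at fork node R ∈ conditioning set.
  P2: blocked at fork node R ∈ conditioning set.
  P3: blocked at chain node U ∈ conditioning set.
  P4: blocked at fork node U ∈ conditioning set.
{R, U} contains no descendant of C and blocks every backdoor path.
Every element of {R, U} is needed (dropping R leaves P2 open; dropping U leaves P4 open), so no proper subset is valid.
Among all size-2 subsets of the eligible variables, only {R, U} blocks every backdoor path, so it is the unique smallest valid adjustment set.

{R, U}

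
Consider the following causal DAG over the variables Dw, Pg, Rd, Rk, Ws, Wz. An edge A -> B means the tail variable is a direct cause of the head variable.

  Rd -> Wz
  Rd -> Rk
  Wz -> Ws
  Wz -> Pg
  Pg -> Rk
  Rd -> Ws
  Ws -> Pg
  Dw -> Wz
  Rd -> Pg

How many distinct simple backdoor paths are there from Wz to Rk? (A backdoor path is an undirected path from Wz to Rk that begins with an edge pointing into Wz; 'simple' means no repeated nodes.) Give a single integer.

3

A backdoor path from Wz to Rk is any simple undirected path whose first edge points into Wz (i.e. leaves Wz via a parent).
Parents of Wz: {Dw, Rd}.
Enumerating:
  P1: Wz <- Rd -> Ws -> Pg -> Rk
  P2: Wz <- Rd -> Pg -> Rk
  P3: Wz <- Rd -> Rk
That exhausts the simple backdoor paths. Count: 3.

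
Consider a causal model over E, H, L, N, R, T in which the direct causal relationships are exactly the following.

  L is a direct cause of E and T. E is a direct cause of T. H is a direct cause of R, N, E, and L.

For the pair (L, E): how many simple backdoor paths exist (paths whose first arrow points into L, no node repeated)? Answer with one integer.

A backdoor path from L to E is any simple undirected path whose first edge points into L (i.e. leaves L via a parent).
Parents of L: {H}.
Enumerating:
  P1: L <- H -> E
That exhausts the simple backdoor paths. Count: 1.

1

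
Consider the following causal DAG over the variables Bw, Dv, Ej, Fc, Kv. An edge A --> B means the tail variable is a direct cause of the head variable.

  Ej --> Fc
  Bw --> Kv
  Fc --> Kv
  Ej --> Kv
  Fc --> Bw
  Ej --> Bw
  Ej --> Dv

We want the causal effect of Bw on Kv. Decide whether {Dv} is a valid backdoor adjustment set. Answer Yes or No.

Backdoor paths from Bw to Kv (paths whose first edge points into Bw):
  P1: Bw <- Ej -> Fc -> Kv
  P2: Bw <- Ej -> Kv
  P3: Bw <- Fc <- Ej -> Kv
  P4: Bw <- Fc -> Kv
Condition 1 (no descendant of Bw in the set): holds — descendants of Bw are {Kv}; none are in {Dv}.
Condition 2 (every backdoor path blocked by {Dv}):
  P1: open — no interior node is in the conditioning set.
  P2: open — no interior node is in the conditioning set.
  P3: open — no interior node is in the conditioning set.
  P4: open — no interior node is in the conditioning set.
{Dv} does not satisfy the backdoor criterion.

No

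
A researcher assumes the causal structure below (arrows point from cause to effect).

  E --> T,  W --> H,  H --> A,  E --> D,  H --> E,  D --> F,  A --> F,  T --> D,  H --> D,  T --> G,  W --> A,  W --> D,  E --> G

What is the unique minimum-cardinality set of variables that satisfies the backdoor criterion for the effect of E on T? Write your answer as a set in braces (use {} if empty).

Variables eligible for adjustment (non-descendants of E, excluding E and T): {A, H, W}.
Backdoor paths from E to T:
  P1: E <- H <- W -> A -> F <- D <- T
  P2: E <- H <- W -> D <- T
  P3: E <- H -> A <- W -> D <- T
  P4: E <- H -> A -> F <- D <- T
  P5: E <- H -> D <- T
Each backdoor path contains an unconditioned collider, so every path is already blocked with the empty conditioning set:
  P1: blocked at collider F (neither it nor any descendant is in the conditioning set).
  P2: blocked at collider D (neither it nor any descendant is in the conditioning set).
  P3: blocked at collider A (neither it nor any descendant is in the conditioning set).
  P4: blocked at collider F (neither it nor any descendant is in the conditioning set).
  P5: blocked at collider D (neither it nor any descendant is in the conditioning set).
The empty set is therefore the unique smallest valid set.

{}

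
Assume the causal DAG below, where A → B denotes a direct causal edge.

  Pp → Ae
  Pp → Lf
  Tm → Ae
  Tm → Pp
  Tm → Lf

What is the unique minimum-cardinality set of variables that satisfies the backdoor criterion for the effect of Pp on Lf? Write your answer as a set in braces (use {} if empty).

Variables eligible for adjustment (non-descendants of Pp, excluding Pp and Lf): {Tm}.
Backdoor paths from Pp to Lf:
  P1: Pp <- Tm -> Lf
The empty set is not sufficient: P1 (Pp <- Tm -> Lf) has no collider blocking it and no conditioned non-collider, so it is open.
Try {Tm}:
  P1: blocked at fork node Tm ∈ conditioning set.
{Tm} contains no descendant of Pp and blocks every backdoor path.
{Tm} is the unique smallest valid adjustment set.

{Tm}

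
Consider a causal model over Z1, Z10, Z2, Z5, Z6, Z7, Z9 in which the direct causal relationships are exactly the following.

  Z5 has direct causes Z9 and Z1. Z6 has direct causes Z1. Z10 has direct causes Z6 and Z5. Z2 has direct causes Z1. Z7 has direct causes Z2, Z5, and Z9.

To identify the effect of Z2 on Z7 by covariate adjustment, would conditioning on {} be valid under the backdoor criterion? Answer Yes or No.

Backdoor paths from Z2 to Z7 (paths whose first edge points into Z2):
  P1: Z2 <- Z1 -> Z5 <- Z9 -> Z7
  P2: Z2 <- Z1 -> Z5 -> Z7
  P3: Z2 <- Z1 -> Z6 -> Z10 <- Z5 <- Z9 -> Z7
  P4: Z2 <- Z1 -> Z6 -> Z10 <- Z5 -> Z7
Condition 1 (no descendant of Z2 in the set): holds — descendants of Z2 are {Z7}; none are in {}.
Condition 2 (every backdoor path blocked by {}):
  P1: blocked at collider Z5 (neither it nor any descendant is in the conditioning set).
  P2: open — no interior node is in the conditioning set.
  P3: blocked at collider Z10 (neither it nor any descendant is in the conditioning set).
  P4: blocked at collider Z10 (neither it nor any descendant is in the conditioning set).
{} does not satisfy the backdoor criterion.

No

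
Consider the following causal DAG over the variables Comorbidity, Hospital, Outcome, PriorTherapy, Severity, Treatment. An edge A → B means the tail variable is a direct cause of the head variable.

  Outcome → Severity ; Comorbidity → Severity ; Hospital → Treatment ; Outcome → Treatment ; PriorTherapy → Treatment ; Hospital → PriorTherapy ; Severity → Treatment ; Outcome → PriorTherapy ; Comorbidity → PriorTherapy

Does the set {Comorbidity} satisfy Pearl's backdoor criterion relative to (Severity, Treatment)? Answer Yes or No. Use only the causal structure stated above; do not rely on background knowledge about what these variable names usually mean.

No

Backdoor paths from Severity to Treatment (paths whose first edge points into Severity):
  P1: Severity <- Outcome -> PriorTherapy <- Hospital -> Treatment
  P2: Severity <- Outcome -> PriorTherapy -> Treatment
  P3: Severity <- Outcome -> Treatment
  P4: Severity <- Comorbidity -> PriorTherapy <- Outcome -> Treatment
  P5: Severity <- Comorbidity -> PriorTherapy <- Hospital -> Treatment
  P6: Severity <- Comorbidity -> PriorTherapy -> Treatment
Condition 1 (no descendant of Severity in the set): holds — descendants of Severity are {Treatment}; none are in {Comorbidity}.
Condition 2 (every backdoor path blocked by {Comorbidity}):
  P1: blocked at collider PriorTherapy (neither it nor any descendant is in the conditioning set).
  P2: open — no interior node is in the conditioning set.
  P3: open — no interior node is in the conditioning set.
  P4: blocked at fork node Comorbidity ∈ conditioning set.
  P5: blocked at fork node Comorbidity ∈ conditioning set.
  P6: blocked at fork node Comorbidity ∈ conditioning set.
{Comorbidity} does not satisfy the backdoor criterion.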